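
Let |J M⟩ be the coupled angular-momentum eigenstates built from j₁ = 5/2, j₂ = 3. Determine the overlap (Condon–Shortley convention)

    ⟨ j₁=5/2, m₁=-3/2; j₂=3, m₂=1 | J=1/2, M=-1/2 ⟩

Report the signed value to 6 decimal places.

+0.308607

√[2·5!0!1!/7! · 1!4!4!2!0!1!] = √(384/7)
  +(−1)^4/∏(4,1,0,0,0,1)! = 1/24  (running 1/24)
⟨..|..⟩ = √(384/7)·(1/24) = +0.308607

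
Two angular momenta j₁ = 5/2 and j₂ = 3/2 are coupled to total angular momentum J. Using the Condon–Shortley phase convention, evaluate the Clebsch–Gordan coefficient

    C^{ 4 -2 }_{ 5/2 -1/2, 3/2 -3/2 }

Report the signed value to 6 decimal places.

+0.597614

√[9·0!5!3!/9! · 2!3!0!3!2!6!] = √(12960/7)
  +(−1)^0/∏(0,0,3,0,2,3)! = 1/72  (running 1/72)
⟨..|..⟩ = √(12960/7)·(1/72) = +0.597614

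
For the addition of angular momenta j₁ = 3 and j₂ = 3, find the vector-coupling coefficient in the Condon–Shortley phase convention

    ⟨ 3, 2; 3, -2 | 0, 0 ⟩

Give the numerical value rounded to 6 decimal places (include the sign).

j₁+j₂−J=6  J+j₁−j₂=0  J−j₁+j₂=0  j₁+j₂+J+1=7
(j₁±m₁, j₂±m₂, J±M) = (5,1,1,5,0,0)
P² = 14400/7
sum k=1..1:
  [1] −1/120 = -1/120
S = -1/120
C² = P²·S² = 1/7 ; C = -0.377964

-0.377964  (= −√(1/7))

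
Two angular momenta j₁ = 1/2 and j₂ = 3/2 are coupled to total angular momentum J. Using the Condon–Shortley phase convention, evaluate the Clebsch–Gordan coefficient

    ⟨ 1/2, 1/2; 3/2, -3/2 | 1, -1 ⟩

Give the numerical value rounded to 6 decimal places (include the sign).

+√(3/4) = +0.866025

√[3·1!0!2!/4! · 1!0!0!3!0!2!] = √(3)
  +(−1)^0/∏(0,1,0,0,0,2)! = 1/2  (running 1/2)
⟨..|..⟩ = √(3)·(1/2) = +0.866025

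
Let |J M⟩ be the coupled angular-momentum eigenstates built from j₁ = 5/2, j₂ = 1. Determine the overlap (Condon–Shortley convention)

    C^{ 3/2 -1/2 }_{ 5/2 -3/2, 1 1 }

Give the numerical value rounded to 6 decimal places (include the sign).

triangle: 2!*3!*0!/6! = 12/720
(j±m)!: 1!*4!*2!*0!*1!*2! = 96
prefactor² = (2J+1)*Δ*N² = 32/5
  k=2: +1/(2!*0!*2!*0!*1!*0!) = 1/4
Σ = 1/4  ⇒  CG² = 32/5*1/4² = 2/5
CG = +√(2/5) = +0.632456

+√(2/5) = +0.632456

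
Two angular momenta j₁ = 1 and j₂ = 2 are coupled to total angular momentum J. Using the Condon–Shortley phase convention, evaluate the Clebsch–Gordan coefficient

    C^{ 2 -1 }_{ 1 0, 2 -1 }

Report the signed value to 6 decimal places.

+0.408248  (= +√(1/6))

√[5·1!1!3!/6! · 1!1!1!3!1!3!] = √(3/2)
  +(−1)^0/∏(0,1,1,1,0,2)! = 1/2  (running 1/2)
  +(−1)^1/∏(1,0,0,0,1,3)! = -1/6  (running 1/3)
⟨..|..⟩ = √(3/2)·(1/3) = +0.408248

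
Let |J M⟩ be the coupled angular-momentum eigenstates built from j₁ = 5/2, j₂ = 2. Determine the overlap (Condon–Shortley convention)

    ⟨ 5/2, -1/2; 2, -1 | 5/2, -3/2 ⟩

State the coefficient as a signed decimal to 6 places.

j₁+j₂−J=2  J+j₁−j₂=3  J−j₁+j₂=2  j₁+j₂+J+1=8
(j₁±m₁, j₂±m₂, J±M) = (2,3,1,3,1,4)
P² = 216/35
sum k=0..1:
  [0] +1/12 = 1/12
  [1] −1/4 = -1/4
S = -1/6
C² = P²·S² = 6/35 ; C = -0.414039

−√(6/35) = -0.414039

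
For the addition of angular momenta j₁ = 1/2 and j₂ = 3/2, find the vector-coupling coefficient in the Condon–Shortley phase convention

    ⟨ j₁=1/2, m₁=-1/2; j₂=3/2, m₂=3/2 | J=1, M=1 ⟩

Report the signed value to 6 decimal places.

-0.866025

triangle: 1!×0!×2!/4! = 2/24
(j±m)!: 0!×1!×3!×0!×2!×0! = 12
prefactor² = (2J+1)×Δ×N² = 3
  k=1: −1/(1!×0!×0!×2!×0!×0!) = -1/2
Σ = -1/2  ⇒  CG² = 3×(-1/2)² = 3/4
CG = −√(3/4) = -0.866025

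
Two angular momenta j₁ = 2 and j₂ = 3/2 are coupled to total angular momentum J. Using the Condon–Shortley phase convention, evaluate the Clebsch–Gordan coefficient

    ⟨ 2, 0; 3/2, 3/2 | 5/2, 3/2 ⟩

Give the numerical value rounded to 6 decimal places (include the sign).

-0.717137

j₁+j₂−J=1  J+j₁−j₂=3  J−j₁+j₂=2  j₁+j₂+J+1=7
(j₁±m₁, j₂±m₂, J±M) = (2,2,3,0,4,1)
P² = 288/35
sum k=1..1:
  [1] −1/4 = -1/4
S = -1/4
C² = P²·S² = 18/35 ; C = -0.717137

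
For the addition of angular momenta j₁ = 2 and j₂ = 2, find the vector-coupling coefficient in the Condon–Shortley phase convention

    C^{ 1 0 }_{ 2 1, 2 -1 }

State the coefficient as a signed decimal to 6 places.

triangle: 3!×1!×1!/6! = 6/720
(j±m)!: 3!×1!×1!×3!×1!×1! = 36
prefactor² = (2J+1)×Δ×N² = 9/10
  k=0: +1/(0!×3!×1!×1!×0!×0!) = 1/6
  k=1: −1/(1!×2!×0!×0!×1!×1!) = -1/2
Σ = -1/3  ⇒  CG² = 9/10×(-1/3)² = 1/10
CG = −√(1/10) = -0.316228

-0.316228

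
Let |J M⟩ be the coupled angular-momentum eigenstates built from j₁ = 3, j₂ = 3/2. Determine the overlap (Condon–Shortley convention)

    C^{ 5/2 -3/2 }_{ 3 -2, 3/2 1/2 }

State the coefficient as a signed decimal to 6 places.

√[6·2!4!1!/8! · 1!5!2!1!1!4!] = √(288/7)
  +(−1)^1/∏(1,1,4,1,0,0)! = -1/24  (running -1/24)
  +(−1)^2/∏(2,0,3,0,1,1)! = 1/12  (running 1/24)
⟨..|..⟩ = √(288/7)·(1/24) = +0.267261

+0.267261  (= +√(1/14))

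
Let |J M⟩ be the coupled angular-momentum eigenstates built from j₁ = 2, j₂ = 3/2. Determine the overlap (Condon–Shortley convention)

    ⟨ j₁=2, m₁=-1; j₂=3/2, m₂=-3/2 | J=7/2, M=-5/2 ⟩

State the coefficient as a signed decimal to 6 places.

+0.755929  (= +√(4/7))

j₁+j₂−J=0  J+j₁−j₂=4  J−j₁+j₂=3  j₁+j₂+J+1=8
(j₁±m₁, j₂±m₂, J±M) = (1,3,0,3,1,6)
P² = 5184/7
sum k=0..0:
  [0] +1/36 = 1/36
S = 1/36
C² = P²·S² = 4/7 ; C = +0.755929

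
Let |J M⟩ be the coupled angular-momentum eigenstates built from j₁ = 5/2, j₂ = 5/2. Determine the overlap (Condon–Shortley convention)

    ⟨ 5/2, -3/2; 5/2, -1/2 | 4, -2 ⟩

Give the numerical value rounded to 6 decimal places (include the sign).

-0.422577  (= −√(5/28))

j₁+j₂−J=1  J+j₁−j₂=4  J−j₁+j₂=4  j₁+j₂+J+1=10
(j₁±m₁, j₂±m₂, J±M) = (1,4,2,3,2,6)
P² = 20736/35
sum k=0..1:
  [0] +1/96 = 1/96
  [1] −1/36 = -1/36
S = -5/288
C² = P²·S² = 5/28 ; C = -0.422577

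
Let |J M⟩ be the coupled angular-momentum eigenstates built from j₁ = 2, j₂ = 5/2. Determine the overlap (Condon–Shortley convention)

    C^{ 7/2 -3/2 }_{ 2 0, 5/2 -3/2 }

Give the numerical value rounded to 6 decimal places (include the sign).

+√(2/7) ≈ +0.534522

√[8·1!3!4!/9! · 2!2!1!4!2!5!] = √(512/7)
  +(−1)^0/∏(0,1,2,1,1,3)! = 1/12  (running 1/12)
  +(−1)^1/∏(1,0,1,0,2,4)! = -1/48  (running 1/16)
⟨..|..⟩ = √(512/7)·(1/16) = +0.534522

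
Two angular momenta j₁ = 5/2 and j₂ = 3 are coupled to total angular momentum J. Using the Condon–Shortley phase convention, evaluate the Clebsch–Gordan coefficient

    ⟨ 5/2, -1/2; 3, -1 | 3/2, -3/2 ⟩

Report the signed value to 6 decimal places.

+0.507093

triangle: 4!×1!×2!/8! = 48/40320
(j±m)!: 2!×3!×2!×4!×0!×3! = 3456
prefactor² = (2J+1)×Δ×N² = 576/35
  k=2: +1/(2!×2!×1!×0!×0!×2!) = 1/8
Σ = 1/8  ⇒  CG² = 576/35×1/8² = 9/35
CG = +√(9/35) = +0.507093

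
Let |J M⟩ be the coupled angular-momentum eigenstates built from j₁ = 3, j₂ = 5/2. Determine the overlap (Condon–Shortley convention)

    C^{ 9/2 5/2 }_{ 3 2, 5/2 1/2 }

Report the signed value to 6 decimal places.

j₁+j₂−J=1  J+j₁−j₂=5  J−j₁+j₂=4  j₁+j₂+J+1=11
(j₁±m₁, j₂±m₂, J±M) = (5,1,3,2,7,2)
P² = 115200/11
sum k=0..1:
  [0] +1/144 = 1/144
  [1] −1/480 = -1/480
S = 7/1440
C² = P²·S² = 49/198 ; C = +0.497468

+0.497468  (= +√(49/198))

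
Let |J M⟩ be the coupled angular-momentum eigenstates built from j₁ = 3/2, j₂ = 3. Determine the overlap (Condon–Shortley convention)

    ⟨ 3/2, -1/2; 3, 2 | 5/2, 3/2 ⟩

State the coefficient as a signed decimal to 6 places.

triangle: 2!×1!×4!/8! = 48/40320
(j±m)!: 1!×2!×5!×1!×4!×1! = 5760
prefactor² = (2J+1)×Δ×N² = 288/7
  k=1: −1/(1!×1!×1!×4!×0!×0!) = -1/24
  k=2: +1/(2!×0!×0!×3!×1!×1!) = 1/12
Σ = 1/24  ⇒  CG² = 288/7×1/24² = 1/14
CG = +√(1/14) = +0.267261

+√(1/14) ≈ +0.267261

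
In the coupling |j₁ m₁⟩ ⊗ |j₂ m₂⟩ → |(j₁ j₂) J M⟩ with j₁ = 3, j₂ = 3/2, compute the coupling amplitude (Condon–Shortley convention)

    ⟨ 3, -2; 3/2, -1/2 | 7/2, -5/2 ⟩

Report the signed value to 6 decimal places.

-0.377964

√[8·1!5!2!/9! · 1!5!1!2!1!6!] = √(6400/7)
  +(−1)^0/∏(0,1,5,1,0,1)! = 1/120  (running 1/120)
  +(−1)^1/∏(1,0,4,0,1,2)! = -1/48  (running -1/80)
⟨..|..⟩ = √(6400/7)·(-1/80) = -0.377964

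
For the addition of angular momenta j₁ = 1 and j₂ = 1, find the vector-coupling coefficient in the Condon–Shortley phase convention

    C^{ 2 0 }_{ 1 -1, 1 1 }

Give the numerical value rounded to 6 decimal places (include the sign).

+√(1/6) ≈ +0.408248

triangle: 0!*2!*2!/5! = 4/120
(j±m)!: 0!*2!*2!*0!*2!*2! = 16
prefactor² = (2J+1)*Δ*N² = 8/3
  k=0: +1/(0!*0!*2!*2!*0!*0!) = 1/4
Σ = 1/4  ⇒  CG² = 8/3*1/4² = 1/6
CG = +√(1/6) = +0.408248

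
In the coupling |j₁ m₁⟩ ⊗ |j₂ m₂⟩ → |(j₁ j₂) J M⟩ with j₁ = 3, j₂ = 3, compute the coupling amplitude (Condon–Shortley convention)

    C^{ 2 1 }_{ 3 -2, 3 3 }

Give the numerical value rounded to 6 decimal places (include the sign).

√[5·4!2!2!/9! · 1!5!6!0!3!1!] = √(4800/7)
  +(−1)^4/∏(4,0,1,2,1,0)! = 1/48  (running 1/48)
⟨..|..⟩ = √(4800/7)·(1/48) = +0.545545

+√(25/84) = +0.545545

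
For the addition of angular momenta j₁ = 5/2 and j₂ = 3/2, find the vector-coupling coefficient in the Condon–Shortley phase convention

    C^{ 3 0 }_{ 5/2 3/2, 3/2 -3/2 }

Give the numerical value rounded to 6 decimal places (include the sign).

+√(3/10) ≈ +0.547723

√[7·1!4!2!/8! · 4!1!0!3!3!3!] = √(216/5)
  +(−1)^0/∏(0,1,1,0,3,2)! = 1/12  (running 1/12)
⟨..|..⟩ = √(216/5)·(1/12) = +0.547723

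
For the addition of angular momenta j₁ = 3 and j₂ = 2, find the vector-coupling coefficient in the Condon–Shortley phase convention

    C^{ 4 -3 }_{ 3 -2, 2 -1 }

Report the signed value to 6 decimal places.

j₁+j₂−J=1  J+j₁−j₂=5  J−j₁+j₂=3  j₁+j₂+J+1=10
(j₁±m₁, j₂±m₂, J±M) = (1,5,1,3,1,7)
P² = 6480
sum k=0..1:
  [0] +1/240 = 1/240
  [1] −1/144 = -1/144
S = -1/360
C² = P²·S² = 1/20 ; C = -0.223607

−√(1/20) ≈ -0.223607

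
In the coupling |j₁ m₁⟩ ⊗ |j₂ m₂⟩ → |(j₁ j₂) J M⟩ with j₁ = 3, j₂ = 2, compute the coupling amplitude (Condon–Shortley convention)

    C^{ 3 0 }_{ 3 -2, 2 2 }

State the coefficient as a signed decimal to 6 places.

j₁+j₂−J=2  J+j₁−j₂=4  J−j₁+j₂=2  j₁+j₂+J+1=9
(j₁±m₁, j₂±m₂, J±M) = (1,5,4,0,3,3)
P² = 192
sum k=2..2:
  [2] +1/24 = 1/24
S = 1/24
C² = P²·S² = 1/3 ; C = +0.577350

+√(1/3) = +0.577350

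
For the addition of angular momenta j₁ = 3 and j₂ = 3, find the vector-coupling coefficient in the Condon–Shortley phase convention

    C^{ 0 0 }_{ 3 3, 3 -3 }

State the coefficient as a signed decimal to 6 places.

+0.377964  (= +√(1/7))

j₁+j₂−J=6  J+j₁−j₂=0  J−j₁+j₂=0  j₁+j₂+J+1=7
(j₁±m₁, j₂±m₂, J±M) = (6,0,0,6,0,0)
P² = 518400/7
sum k=0..0:
  [0] +1/720 = 1/720
S = 1/720
C² = P²·S² = 1/7 ; C = +0.377964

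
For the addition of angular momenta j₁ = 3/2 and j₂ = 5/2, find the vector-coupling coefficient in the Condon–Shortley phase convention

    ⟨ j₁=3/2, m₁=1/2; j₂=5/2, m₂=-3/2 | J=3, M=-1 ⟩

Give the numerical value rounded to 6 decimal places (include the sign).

+√(49/120) ≈ +0.639010

√[7·1!2!4!/8! · 2!1!1!4!2!4!] = √(96/5)
  +(−1)^0/∏(0,1,1,1,1,3)! = 1/6  (running 1/6)
  +(−1)^1/∏(1,0,0,0,2,4)! = -1/48  (running 7/48)
⟨..|..⟩ = √(96/5)·(7/48) = +0.639010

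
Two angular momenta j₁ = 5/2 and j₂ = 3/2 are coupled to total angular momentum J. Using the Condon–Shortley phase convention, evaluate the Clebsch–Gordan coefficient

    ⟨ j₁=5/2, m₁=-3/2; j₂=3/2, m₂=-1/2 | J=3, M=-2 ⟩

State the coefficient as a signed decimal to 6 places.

-0.288675  (= −√(1/12))

√[7·1!4!2!/8! · 1!4!1!2!1!5!] = √(48)
  +(−1)^0/∏(0,1,4,1,0,1)! = 1/24  (running 1/24)
  +(−1)^1/∏(1,0,3,0,1,2)! = -1/12  (running -1/24)
⟨..|..⟩ = √(48)·(-1/24) = -0.288675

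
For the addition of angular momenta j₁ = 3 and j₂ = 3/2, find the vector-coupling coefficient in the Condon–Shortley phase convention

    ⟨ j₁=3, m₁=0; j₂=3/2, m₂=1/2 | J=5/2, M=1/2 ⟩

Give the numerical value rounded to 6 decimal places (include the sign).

-0.414039

triangle: 2!×4!×1!/8! = 48/40320
(j±m)!: 3!×3!×2!×1!×3!×2! = 864
prefactor² = (2J+1)×Δ×N² = 216/35
  k=1: −1/(1!×1!×2!×1!×2!×0!) = -1/4
  k=2: +1/(2!×0!×1!×0!×3!×1!) = 1/12
Σ = -1/6  ⇒  CG² = 216/35×(-1/6)² = 6/35
CG = −√(6/35) = -0.414039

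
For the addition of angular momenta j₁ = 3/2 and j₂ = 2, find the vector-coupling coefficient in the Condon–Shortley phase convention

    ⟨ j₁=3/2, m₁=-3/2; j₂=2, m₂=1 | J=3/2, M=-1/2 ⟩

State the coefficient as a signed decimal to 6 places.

+0.632456  (= +√(2/5))

triangle: 2!*1!*2!/6! = 4/720
(j±m)!: 0!*3!*3!*1!*1!*2! = 72
prefactor² = (2J+1)*Δ*N² = 8/5
  k=2: +1/(2!*0!*1!*1!*0!*1!) = 1/2
Σ = 1/2  ⇒  CG² = 8/5*1/2² = 2/5
CG = +√(2/5) = +0.632456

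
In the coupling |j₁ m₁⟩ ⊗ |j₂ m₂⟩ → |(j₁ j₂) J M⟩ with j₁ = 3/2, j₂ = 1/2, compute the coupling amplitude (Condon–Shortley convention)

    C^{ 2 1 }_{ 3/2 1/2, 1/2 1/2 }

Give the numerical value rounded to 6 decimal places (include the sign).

j₁+j₂−J=0  J+j₁−j₂=3  J−j₁+j₂=1  j₁+j₂+J+1=5
(j₁±m₁, j₂±m₂, J±M) = (2,1,1,0,3,1)
P² = 3
sum k=0..0:
  [0] +1/2 = 1/2
S = 1/2
C² = P²·S² = 3/4 ; C = +0.866025

+0.866025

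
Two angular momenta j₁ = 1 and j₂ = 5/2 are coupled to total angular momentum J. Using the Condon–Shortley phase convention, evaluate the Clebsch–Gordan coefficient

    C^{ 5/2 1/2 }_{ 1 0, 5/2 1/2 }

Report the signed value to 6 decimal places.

−√(1/35) ≈ -0.169031

triangle: 1!·1!·4!/7! = 24/5040
(j±m)!: 1!·1!·3!·2!·3!·2! = 144
prefactor² = (2J+1)·Δ·N² = 144/35
  k=0: +1/(0!·1!·1!·3!·0!·1!) = 1/6
  k=1: −1/(1!·0!·0!·2!·1!·2!) = -1/4
Σ = -1/12  ⇒  CG² = 144/35·(-1/12)² = 1/35
CG = −√(1/35) = -0.169031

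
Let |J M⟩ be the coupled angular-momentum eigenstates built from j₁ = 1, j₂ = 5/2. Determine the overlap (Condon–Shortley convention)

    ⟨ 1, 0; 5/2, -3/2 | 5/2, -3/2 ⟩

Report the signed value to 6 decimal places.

j₁+j₂−J=1  J+j₁−j₂=1  J−j₁+j₂=4  j₁+j₂+J+1=7
(j₁±m₁, j₂±m₂, J±M) = (1,1,1,4,1,4)
P² = 576/35
sum k=0..1:
  [0] +1/6 = 1/6
  [1] −1/24 = -1/24
S = 1/8
C² = P²·S² = 9/35 ; C = +0.507093

+0.507093  (= +√(9/35))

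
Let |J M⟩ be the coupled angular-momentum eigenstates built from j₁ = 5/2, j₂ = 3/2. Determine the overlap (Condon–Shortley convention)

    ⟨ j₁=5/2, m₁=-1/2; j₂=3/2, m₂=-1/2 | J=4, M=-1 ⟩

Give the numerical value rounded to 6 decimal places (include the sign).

triangle: 0!·5!·3!/9! = 720/362880
(j±m)!: 2!·3!·1!·2!·3!·5! = 17280
prefactor² = (2J+1)·Δ·N² = 2160/7
  k=0: +1/(0!·0!·3!·1!·2!·2!) = 1/24
Σ = 1/24  ⇒  CG² = 2160/7·1/24² = 15/28
CG = +√(15/28) = +0.731925

+√(15/28) ≈ +0.731925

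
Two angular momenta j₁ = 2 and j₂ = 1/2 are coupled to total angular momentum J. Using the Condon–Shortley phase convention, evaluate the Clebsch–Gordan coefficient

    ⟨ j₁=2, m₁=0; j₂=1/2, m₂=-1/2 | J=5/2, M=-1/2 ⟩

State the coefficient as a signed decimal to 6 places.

+√(3/5) = +0.774597

j₁+j₂−J=0  J+j₁−j₂=4  J−j₁+j₂=1  j₁+j₂+J+1=6
(j₁±m₁, j₂±m₂, J±M) = (2,2,0,1,2,3)
P² = 48/5
sum k=0..0:
  [0] +1/4 = 1/4
S = 1/4
C² = P²·S² = 3/5 ; C = +0.774597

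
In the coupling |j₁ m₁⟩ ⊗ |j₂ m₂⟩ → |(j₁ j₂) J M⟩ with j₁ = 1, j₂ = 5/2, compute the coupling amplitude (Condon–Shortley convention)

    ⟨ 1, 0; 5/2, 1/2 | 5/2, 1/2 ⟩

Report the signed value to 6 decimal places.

−√(1/35) = -0.169031

j₁+j₂−J=1  J+j₁−j₂=1  J−j₁+j₂=4  j₁+j₂+J+1=7
(j₁±m₁, j₂±m₂, J±M) = (1,1,3,2,3,2)
P² = 144/35
sum k=0..1:
  [0] +1/6 = 1/6
  [1] −1/4 = -1/4
S = -1/12
C² = P²·S² = 1/35 ; C = -0.169031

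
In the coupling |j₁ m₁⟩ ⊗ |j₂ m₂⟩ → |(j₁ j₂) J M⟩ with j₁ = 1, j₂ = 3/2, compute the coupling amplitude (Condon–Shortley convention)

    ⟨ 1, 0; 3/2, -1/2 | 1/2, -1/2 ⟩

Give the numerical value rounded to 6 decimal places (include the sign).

√[2·2!0!1!/4! · 1!1!1!2!0!1!] = √(1/3)
  +(−1)^1/∏(1,1,0,0,0,1)! = -1  (running -1)
⟨..|..⟩ = √(1/3)·(-1) = -0.577350

−√(1/3) = -0.577350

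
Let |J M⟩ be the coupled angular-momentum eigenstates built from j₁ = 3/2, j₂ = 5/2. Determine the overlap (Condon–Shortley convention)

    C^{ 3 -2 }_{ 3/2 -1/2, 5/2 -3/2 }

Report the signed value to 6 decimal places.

+√(1/12) ≈ +0.288675

√[7·1!2!4!/8! · 1!2!1!4!1!5!] = √(48)
  +(−1)^0/∏(0,1,2,1,0,3)! = 1/12  (running 1/12)
  +(−1)^1/∏(1,0,1,0,1,4)! = -1/24  (running 1/24)
⟨..|..⟩ = √(48)·(1/24) = +0.288675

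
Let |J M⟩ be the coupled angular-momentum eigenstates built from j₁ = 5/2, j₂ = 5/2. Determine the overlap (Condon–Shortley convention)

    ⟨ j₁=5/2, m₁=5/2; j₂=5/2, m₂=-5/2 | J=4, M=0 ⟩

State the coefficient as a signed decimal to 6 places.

+0.188982

√[9·1!4!4!/10! · 5!0!0!5!4!4!] = √(82944/7)
  +(−1)^0/∏(0,1,0,0,4,4)! = 1/576  (running 1/576)
⟨..|..⟩ = √(82944/7)·(1/576) = +0.188982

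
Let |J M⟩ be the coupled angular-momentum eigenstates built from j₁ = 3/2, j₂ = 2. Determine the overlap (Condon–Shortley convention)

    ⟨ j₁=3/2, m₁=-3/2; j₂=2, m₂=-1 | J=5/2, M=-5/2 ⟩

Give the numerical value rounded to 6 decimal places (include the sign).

√[6·1!2!3!/7! · 0!3!1!3!0!5!] = √(432/7)
  +(−1)^1/∏(1,0,2,0,0,3)! = -1/12  (running -1/12)
⟨..|..⟩ = √(432/7)·(-1/12) = -0.654654

-0.654654  (= −√(3/7))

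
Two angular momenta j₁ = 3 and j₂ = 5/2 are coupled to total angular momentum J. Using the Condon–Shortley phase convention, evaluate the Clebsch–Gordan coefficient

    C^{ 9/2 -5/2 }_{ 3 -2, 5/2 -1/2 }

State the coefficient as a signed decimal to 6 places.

triangle: 1!×5!×4!/11! = 2880/39916800
(j±m)!: 1!×5!×2!×3!×2!×7! = 14515200
prefactor² = (2J+1)×Δ×N² = 115200/11
  k=0: +1/(0!×1!×5!×2!×0!×2!) = 1/480
  k=1: −1/(1!×0!×4!×1!×1!×3!) = -1/144
Σ = -7/1440  ⇒  CG² = 115200/11×(-7/1440)² = 49/198
CG = −√(49/198) = -0.497468

-0.497468  (= −√(49/198))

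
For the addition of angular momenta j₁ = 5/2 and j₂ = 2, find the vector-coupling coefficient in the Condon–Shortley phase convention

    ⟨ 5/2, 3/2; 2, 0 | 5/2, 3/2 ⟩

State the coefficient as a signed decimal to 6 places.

√[6·2!3!2!/8! · 4!1!2!2!4!1!] = √(288/35)
  +(−1)^0/∏(0,2,1,2,2,0)! = 1/8  (running 1/8)
  +(−1)^1/∏(1,1,0,1,3,1)! = -1/6  (running -1/24)
⟨..|..⟩ = √(288/35)·(-1/24) = -0.119523

−√(1/70) = -0.119523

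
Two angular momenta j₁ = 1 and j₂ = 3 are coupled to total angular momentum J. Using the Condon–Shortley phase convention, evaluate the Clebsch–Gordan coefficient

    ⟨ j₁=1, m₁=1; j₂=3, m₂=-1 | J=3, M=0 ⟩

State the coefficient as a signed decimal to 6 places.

+0.707107  (= +√(1/2))

triangle: 1!·1!·5!/8! = 120/40320
(j±m)!: 2!·0!·2!·4!·3!·3! = 3456
prefactor² = (2J+1)·Δ·N² = 72
  k=0: +1/(0!·1!·0!·2!·1!·3!) = 1/12
Σ = 1/12  ⇒  CG² = 72·1/12² = 1/2
CG = +√(1/2) = +0.707107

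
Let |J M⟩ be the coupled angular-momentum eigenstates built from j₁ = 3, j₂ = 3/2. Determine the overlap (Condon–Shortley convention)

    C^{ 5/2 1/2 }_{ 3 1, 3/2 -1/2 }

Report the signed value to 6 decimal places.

−√(1/70) ≈ -0.119523

j₁+j₂−J=2  J+j₁−j₂=4  J−j₁+j₂=1  j₁+j₂+J+1=8
(j₁±m₁, j₂±m₂, J±M) = (4,2,1,2,3,2)
P² = 288/35
sum k=0..1:
  [0] +1/8 = 1/8
  [1] −1/6 = -1/6
S = -1/24
C² = P²·S² = 1/70 ; C = -0.119523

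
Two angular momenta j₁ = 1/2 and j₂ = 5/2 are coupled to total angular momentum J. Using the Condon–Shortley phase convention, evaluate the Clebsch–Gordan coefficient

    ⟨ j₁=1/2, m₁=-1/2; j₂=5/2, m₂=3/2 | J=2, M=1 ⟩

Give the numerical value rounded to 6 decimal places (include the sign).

√[5·1!0!4!/6! · 0!1!4!1!3!1!] = √(24)
  +(−1)^1/∏(1,0,0,3,0,1)! = -1/6  (running -1/6)
⟨..|..⟩ = √(24)·(-1/6) = -0.816497

-0.816497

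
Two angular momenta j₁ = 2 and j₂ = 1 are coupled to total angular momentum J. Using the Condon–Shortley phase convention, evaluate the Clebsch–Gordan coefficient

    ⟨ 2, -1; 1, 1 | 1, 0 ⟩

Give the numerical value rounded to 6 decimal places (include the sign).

triangle: 2!*2!*0!/5! = 4/120
(j±m)!: 1!*3!*2!*0!*1!*1! = 12
prefactor² = (2J+1)*Δ*N² = 6/5
  k=2: +1/(2!*0!*1!*0!*1!*0!) = 1/2
Σ = 1/2  ⇒  CG² = 6/5*1/2² = 3/10
CG = +√(3/10) = +0.547723

+0.547723  (= +√(3/10))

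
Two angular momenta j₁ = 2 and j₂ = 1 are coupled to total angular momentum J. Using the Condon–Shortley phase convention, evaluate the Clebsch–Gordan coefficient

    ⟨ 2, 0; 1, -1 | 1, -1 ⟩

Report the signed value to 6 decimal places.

√[3·2!2!0!/5! · 2!2!0!2!0!2!] = √(8/5)
  +(−1)^0/∏(0,2,2,0,0,0)! = 1/4  (running 1/4)
⟨..|..⟩ = √(8/5)·(1/4) = +0.316228

+0.316228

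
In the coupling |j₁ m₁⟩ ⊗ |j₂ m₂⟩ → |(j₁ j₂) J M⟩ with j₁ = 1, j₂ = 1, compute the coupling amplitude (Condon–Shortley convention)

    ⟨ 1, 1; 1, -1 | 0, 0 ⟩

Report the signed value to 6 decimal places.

triangle: 2!×0!×0!/3! = 2/6
(j±m)!: 2!×0!×0!×2!×0!×0! = 4
prefactor² = (2J+1)×Δ×N² = 4/3
  k=0: +1/(0!×2!×0!×0!×0!×0!) = 1/2
Σ = 1/2  ⇒  CG² = 4/3×1/2² = 1/3
CG = +√(1/3) = +0.577350

+0.577350  (= +√(1/3))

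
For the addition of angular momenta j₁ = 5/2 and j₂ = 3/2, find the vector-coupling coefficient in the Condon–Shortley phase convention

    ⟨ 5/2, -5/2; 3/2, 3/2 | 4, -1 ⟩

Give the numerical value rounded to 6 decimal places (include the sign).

triangle: 0!×5!×3!/9! = 720/362880
(j±m)!: 0!×5!×3!×0!×3!×5! = 518400
prefactor² = (2J+1)×Δ×N² = 64800/7
  k=0: +1/(0!×0!×5!×3!×0!×0!) = 1/720
Σ = 1/720  ⇒  CG² = 64800/7×1/720² = 1/56
CG = +√(1/56) = +0.133631

+√(1/56) ≈ +0.133631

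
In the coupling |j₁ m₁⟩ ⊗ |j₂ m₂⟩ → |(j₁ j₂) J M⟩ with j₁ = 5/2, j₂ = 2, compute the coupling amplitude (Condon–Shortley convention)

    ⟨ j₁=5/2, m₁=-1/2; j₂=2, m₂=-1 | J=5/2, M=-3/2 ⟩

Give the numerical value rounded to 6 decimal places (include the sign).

triangle: 2!·3!·2!/8! = 24/40320
(j±m)!: 2!·3!·1!·3!·1!·4! = 1728
prefactor² = (2J+1)·Δ·N² = 216/35
  k=0: +1/(0!·2!·3!·1!·0!·1!) = 1/12
  k=1: −1/(1!·1!·2!·0!·1!·2!) = -1/4
Σ = -1/6  ⇒  CG² = 216/35·(-1/6)² = 6/35
CG = −√(6/35) = -0.414039

-0.414039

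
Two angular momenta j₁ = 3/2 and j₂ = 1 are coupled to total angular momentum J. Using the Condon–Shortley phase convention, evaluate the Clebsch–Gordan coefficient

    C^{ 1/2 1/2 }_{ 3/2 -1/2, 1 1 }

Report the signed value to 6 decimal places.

√[2·2!1!0!/4! · 1!2!2!0!1!0!] = √(2/3)
  +(−1)^2/∏(2,0,0,0,1,0)! = 1/2  (running 1/2)
⟨..|..⟩ = √(2/3)·(1/2) = +0.408248

+√(1/6) ≈ +0.408248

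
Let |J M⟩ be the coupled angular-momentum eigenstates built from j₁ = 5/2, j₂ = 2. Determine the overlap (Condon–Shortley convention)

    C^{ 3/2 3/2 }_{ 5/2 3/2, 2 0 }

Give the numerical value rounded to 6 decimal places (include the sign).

√[4·3!2!1!/7! · 4!1!2!2!3!0!] = √(192/35)
  +(−1)^1/∏(1,2,0,1,2,0)! = -1/4  (running -1/4)
⟨..|..⟩ = √(192/35)·(-1/4) = -0.585540

-0.585540  (= −√(12/35))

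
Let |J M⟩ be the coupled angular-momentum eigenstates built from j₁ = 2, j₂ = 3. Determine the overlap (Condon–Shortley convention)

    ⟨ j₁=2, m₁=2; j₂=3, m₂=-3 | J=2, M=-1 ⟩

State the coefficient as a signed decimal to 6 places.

j₁+j₂−J=3  J+j₁−j₂=1  J−j₁+j₂=3  j₁+j₂+J+1=8
(j₁±m₁, j₂±m₂, J±M) = (4,0,0,6,1,3)
P² = 3240/7
sum k=0..0:
  [0] +1/36 = 1/36
S = 1/36
C² = P²·S² = 5/14 ; C = +0.597614

+√(5/14) = +0.597614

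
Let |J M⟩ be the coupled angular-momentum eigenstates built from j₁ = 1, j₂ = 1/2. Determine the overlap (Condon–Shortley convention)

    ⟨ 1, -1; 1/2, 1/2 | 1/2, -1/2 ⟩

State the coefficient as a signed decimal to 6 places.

−√(2/3) ≈ -0.816497

√[2·1!1!0!/3! · 0!2!1!0!0!1!] = √(2/3)
  +(−1)^1/∏(1,0,1,0,0,0)! = -1  (running -1)
⟨..|..⟩ = √(2/3)·(-1) = -0.816497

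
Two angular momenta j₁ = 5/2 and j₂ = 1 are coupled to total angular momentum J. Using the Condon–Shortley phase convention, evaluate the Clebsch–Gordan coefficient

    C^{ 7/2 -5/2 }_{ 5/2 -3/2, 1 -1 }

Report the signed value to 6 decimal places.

+0.845154  (= +√(5/7))

triangle: 0!·5!·2!/8! = 240/40320
(j±m)!: 1!·4!·0!·2!·1!·6! = 34560
prefactor² = (2J+1)·Δ·N² = 11520/7
  k=0: +1/(0!·0!·4!·0!·1!·2!) = 1/48
Σ = 1/48  ⇒  CG² = 11520/7·1/48² = 5/7
CG = +√(5/7) = +0.845154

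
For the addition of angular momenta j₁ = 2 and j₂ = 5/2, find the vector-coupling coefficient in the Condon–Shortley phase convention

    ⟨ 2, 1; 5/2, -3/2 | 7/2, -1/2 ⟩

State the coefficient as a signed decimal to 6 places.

√[8·1!3!4!/9! · 3!1!1!4!3!4!] = √(2304/35)
  +(−1)^0/∏(0,1,1,1,2,3)! = 1/12  (running 1/12)
  +(−1)^1/∏(1,0,0,0,3,4)! = -1/144  (running 11/144)
⟨..|..⟩ = √(2304/35)·(11/144) = +0.619780

+0.619780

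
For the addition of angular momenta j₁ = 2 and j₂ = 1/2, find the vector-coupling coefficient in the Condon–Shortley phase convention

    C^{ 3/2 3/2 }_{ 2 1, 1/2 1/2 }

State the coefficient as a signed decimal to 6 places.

√[4·1!3!0!/5! · 3!1!1!0!3!0!] = √(36/5)
  +(−1)^1/∏(1,0,0,0,3,0)! = -1/6  (running -1/6)
⟨..|..⟩ = √(36/5)·(-1/6) = -0.447214

−√(1/5) = -0.447214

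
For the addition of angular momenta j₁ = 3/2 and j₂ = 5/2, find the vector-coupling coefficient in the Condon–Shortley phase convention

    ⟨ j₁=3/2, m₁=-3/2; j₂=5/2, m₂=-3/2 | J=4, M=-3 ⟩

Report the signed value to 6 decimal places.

+√(5/8) ≈ +0.790569

j₁+j₂−J=0  J+j₁−j₂=3  J−j₁+j₂=5  j₁+j₂+J+1=9
(j₁±m₁, j₂±m₂, J±M) = (0,3,1,4,1,7)
P² = 12960
sum k=0..0:
  [0] +1/144 = 1/144
S = 1/144
C² = P²·S² = 5/8 ; C = +0.790569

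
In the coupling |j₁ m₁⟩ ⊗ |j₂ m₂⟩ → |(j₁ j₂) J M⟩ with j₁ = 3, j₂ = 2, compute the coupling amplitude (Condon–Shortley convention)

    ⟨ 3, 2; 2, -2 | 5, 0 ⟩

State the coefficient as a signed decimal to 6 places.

√[11·0!6!4!/11! · 5!1!0!4!5!5!] = √(1382400/7)
  +(−1)^0/∏(0,0,1,0,5,4)! = 1/2880  (running 1/2880)
⟨..|..⟩ = √(1382400/7)·(1/2880) = +0.154303

+0.154303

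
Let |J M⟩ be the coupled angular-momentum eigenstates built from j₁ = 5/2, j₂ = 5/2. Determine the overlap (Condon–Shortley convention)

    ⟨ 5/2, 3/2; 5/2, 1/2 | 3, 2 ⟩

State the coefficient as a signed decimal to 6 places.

triangle: 2!*3!*3!/9! = 72/362880
(j±m)!: 4!*1!*3!*2!*5!*1! = 34560
prefactor² = (2J+1)*Δ*N² = 48
  k=0: +1/(0!*2!*1!*3!*2!*0!) = 1/24
  k=1: −1/(1!*1!*0!*2!*3!*1!) = -1/12
Σ = -1/24  ⇒  CG² = 48*(-1/24)² = 1/12
CG = −√(1/12) = -0.288675

-0.288675  (= −√(1/12))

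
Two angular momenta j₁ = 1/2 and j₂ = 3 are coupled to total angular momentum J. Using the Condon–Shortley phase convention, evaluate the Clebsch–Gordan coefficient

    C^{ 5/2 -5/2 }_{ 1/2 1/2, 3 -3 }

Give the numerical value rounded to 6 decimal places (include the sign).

+√(6/7) = +0.925820

j₁+j₂−J=1  J+j₁−j₂=0  J−j₁+j₂=5  j₁+j₂+J+1=7
(j₁±m₁, j₂±m₂, J±M) = (1,0,0,6,0,5)
P² = 86400/7
sum k=0..0:
  [0] +1/120 = 1/120
S = 1/120
C² = P²·S² = 6/7 ; C = +0.925820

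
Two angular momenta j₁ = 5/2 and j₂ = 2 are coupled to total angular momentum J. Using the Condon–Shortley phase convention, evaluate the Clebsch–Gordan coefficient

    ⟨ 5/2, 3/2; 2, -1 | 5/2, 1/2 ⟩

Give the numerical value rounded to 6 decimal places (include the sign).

+0.414039  (= +√(6/35))

√[6·2!3!2!/8! · 4!1!1!3!3!2!] = √(216/35)
  +(−1)^0/∏(0,2,1,1,2,1)! = 1/4  (running 1/4)
  +(−1)^1/∏(1,1,0,0,3,2)! = -1/12  (running 1/6)
⟨..|..⟩ = √(216/35)·(1/6) = +0.414039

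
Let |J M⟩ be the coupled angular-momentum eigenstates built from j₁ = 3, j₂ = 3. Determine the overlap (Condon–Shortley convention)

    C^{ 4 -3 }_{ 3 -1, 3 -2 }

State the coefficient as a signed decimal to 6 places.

j₁+j₂−J=2  J+j₁−j₂=4  J−j₁+j₂=4  j₁+j₂+J+1=11
(j₁±m₁, j₂±m₂, J±M) = (2,4,1,5,1,7)
P² = 82944/11
sum k=0..1:
  [0] +1/288 = 1/288
  [1] −1/144 = -1/144
S = -1/288
C² = P²·S² = 1/11 ; C = -0.301511

−√(1/11) ≈ -0.301511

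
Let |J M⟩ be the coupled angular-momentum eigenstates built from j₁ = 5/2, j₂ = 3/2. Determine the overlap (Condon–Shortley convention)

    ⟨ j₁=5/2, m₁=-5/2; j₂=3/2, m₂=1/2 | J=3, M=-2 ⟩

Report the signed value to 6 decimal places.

−√(5/12) ≈ -0.645497

√[7·1!4!2!/8! · 0!5!2!1!1!5!] = √(240)
  +(−1)^1/∏(1,0,4,1,0,1)! = -1/24  (running -1/24)
⟨..|..⟩ = √(240)·(-1/24) = -0.645497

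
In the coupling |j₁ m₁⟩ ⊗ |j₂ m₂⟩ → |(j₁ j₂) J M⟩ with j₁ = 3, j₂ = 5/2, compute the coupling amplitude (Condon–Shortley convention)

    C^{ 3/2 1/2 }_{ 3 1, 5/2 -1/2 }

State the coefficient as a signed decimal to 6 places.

−√(1/105) = -0.097590

triangle: 4!·2!·1!/8! = 48/40320
(j±m)!: 4!·2!·2!·3!·2!·1! = 1152
prefactor² = (2J+1)·Δ·N² = 192/35
  k=1: −1/(1!·3!·1!·1!·1!·0!) = -1/6
  k=2: +1/(2!·2!·0!·0!·2!·1!) = 1/8
Σ = -1/24  ⇒  CG² = 192/35·(-1/24)² = 1/105
CG = −√(1/105) = -0.097590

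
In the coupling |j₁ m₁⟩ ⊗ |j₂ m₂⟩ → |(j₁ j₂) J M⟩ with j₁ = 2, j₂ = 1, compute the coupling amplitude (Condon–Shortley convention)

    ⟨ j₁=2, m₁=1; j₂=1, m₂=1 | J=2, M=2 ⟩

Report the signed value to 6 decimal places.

√[5·1!3!1!/6! · 3!1!2!0!4!0!] = √(12)
  +(−1)^1/∏(1,0,0,1,3,0)! = -1/6  (running -1/6)
⟨..|..⟩ = √(12)·(-1/6) = -0.577350

-0.577350  (= −√(1/3))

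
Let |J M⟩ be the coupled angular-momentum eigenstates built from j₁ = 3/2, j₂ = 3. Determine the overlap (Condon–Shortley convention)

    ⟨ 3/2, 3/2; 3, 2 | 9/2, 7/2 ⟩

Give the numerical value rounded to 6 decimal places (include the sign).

j₁+j₂−J=0  J+j₁−j₂=3  J−j₁+j₂=6  j₁+j₂+J+1=10
(j₁±m₁, j₂±m₂, J±M) = (3,0,5,1,8,1)
P² = 345600
sum k=0..0:
  [0] +1/720 = 1/720
S = 1/720
C² = P²·S² = 2/3 ; C = +0.816497

+0.816497  (= +√(2/3))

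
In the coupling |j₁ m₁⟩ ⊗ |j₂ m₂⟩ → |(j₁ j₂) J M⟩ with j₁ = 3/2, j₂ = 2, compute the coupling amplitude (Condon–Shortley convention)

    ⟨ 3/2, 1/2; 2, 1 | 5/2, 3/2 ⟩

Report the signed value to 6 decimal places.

√[6·1!2!3!/7! · 2!1!3!1!4!1!] = √(144/35)
  +(−1)^0/∏(0,1,1,3,1,0)! = 1/6  (running 1/6)
  +(−1)^1/∏(1,0,0,2,2,1)! = -1/4  (running -1/12)
⟨..|..⟩ = √(144/35)·(-1/12) = -0.169031

-0.169031  (= −√(1/35))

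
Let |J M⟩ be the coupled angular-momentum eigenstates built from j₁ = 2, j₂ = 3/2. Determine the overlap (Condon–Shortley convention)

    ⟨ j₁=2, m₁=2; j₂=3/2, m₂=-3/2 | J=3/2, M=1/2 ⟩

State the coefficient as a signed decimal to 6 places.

+0.632456  (= +√(2/5))

triangle: 2!*2!*1!/6! = 4/720
(j±m)!: 4!*0!*0!*3!*2!*1! = 288
prefactor² = (2J+1)*Δ*N² = 32/5
  k=0: +1/(0!*2!*0!*0!*2!*1!) = 1/4
Σ = 1/4  ⇒  CG² = 32/5*1/4² = 2/5
CG = +√(2/5) = +0.632456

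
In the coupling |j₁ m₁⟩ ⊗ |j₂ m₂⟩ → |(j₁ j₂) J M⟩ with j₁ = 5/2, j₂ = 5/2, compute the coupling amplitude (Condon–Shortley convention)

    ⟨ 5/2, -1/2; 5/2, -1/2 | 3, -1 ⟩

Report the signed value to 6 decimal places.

√[7·2!3!3!/9! · 2!3!2!3!2!4!] = √(48/5)
  +(−1)^0/∏(0,2,3,2,0,1)! = 1/24  (running 1/24)
  +(−1)^1/∏(1,1,2,1,1,2)! = -1/4  (running -5/24)
  +(−1)^2/∏(2,0,1,0,2,3)! = 1/24  (running -1/6)
⟨..|..⟩ = √(48/5)·(-1/6) = -0.516398

−√(4/15) = -0.516398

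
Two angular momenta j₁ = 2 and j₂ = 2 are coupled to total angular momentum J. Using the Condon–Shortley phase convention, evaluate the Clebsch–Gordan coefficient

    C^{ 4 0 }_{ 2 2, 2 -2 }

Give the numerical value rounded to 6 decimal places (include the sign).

+√(1/70) ≈ +0.119523

triangle: 0!·4!·4!/9! = 576/362880
(j±m)!: 4!·0!·0!·4!·4!·4! = 331776
prefactor² = (2J+1)·Δ·N² = 165888/35
  k=0: +1/(0!·0!·0!·0!·4!·4!) = 1/576
Σ = 1/576  ⇒  CG² = 165888/35·1/576² = 1/70
CG = +√(1/70) = +0.119523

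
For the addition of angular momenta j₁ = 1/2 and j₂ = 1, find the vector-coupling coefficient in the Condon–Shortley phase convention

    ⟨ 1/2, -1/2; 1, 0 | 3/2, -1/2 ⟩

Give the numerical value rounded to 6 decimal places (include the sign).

+√(2/3) ≈ +0.816497

√[4·0!1!2!/4! · 0!1!1!1!1!2!] = √(2/3)
  +(−1)^0/∏(0,0,1,1,0,1)! = 1  (running 1)
⟨..|..⟩ = √(2/3)·(1) = +0.816497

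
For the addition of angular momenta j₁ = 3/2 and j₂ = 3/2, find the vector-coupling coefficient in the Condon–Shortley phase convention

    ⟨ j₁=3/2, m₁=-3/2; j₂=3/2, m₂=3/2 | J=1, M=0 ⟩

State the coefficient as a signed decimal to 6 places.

+√(9/20) = +0.670820

triangle: 2!×1!×1!/5! = 2/120
(j±m)!: 0!×3!×3!×0!×1!×1! = 36
prefactor² = (2J+1)×Δ×N² = 9/5
  k=2: +1/(2!×0!×1!×1!×0!×0!) = 1/2
Σ = 1/2  ⇒  CG² = 9/5×1/2² = 9/20
CG = +√(9/20) = +0.670820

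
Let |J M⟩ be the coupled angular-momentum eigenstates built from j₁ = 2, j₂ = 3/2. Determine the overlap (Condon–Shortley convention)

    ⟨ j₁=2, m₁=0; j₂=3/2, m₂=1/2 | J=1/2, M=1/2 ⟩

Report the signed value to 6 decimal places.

j₁+j₂−J=3  J+j₁−j₂=1  J−j₁+j₂=0  j₁+j₂+J+1=5
(j₁±m₁, j₂±m₂, J±M) = (2,2,2,1,1,0)
P² = 4/5
sum k=2..2:
  [2] +1/2 = 1/2
S = 1/2
C² = P²·S² = 1/5 ; C = +0.447214

+0.447214  (= +√(1/5))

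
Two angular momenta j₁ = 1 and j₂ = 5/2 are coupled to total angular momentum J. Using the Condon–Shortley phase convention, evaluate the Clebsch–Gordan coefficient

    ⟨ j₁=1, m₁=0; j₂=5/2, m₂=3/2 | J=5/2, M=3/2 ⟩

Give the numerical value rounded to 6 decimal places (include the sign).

−√(9/35) ≈ -0.507093

j₁+j₂−J=1  J+j₁−j₂=1  J−j₁+j₂=4  j₁+j₂+J+1=7
(j₁±m₁, j₂±m₂, J±M) = (1,1,4,1,4,1)
P² = 576/35
sum k=0..1:
  [0] +1/24 = 1/24
  [1] −1/6 = -1/6
S = -1/8
C² = P²·S² = 9/35 ; C = -0.507093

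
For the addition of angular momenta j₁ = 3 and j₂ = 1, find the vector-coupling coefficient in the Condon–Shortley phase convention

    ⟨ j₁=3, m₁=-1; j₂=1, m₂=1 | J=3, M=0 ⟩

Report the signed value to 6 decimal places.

−√(1/2) ≈ -0.707107

j₁+j₂−J=1  J+j₁−j₂=5  J−j₁+j₂=1  j₁+j₂+J+1=8
(j₁±m₁, j₂±m₂, J±M) = (2,4,2,0,3,3)
P² = 72
sum k=1..1:
  [1] −1/12 = -1/12
S = -1/12
C² = P²·S² = 1/2 ; C = -0.707107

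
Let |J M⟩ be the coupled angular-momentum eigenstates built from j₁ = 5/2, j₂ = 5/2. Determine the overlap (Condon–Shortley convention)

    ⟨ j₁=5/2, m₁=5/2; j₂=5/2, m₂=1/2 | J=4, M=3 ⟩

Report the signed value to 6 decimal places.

+0.707107  (= +√(1/2))

j₁+j₂−J=1  J+j₁−j₂=4  J−j₁+j₂=4  j₁+j₂+J+1=10
(j₁±m₁, j₂±m₂, J±M) = (5,0,3,2,7,1)
P² = 10368
sum k=0..0:
  [0] +1/144 = 1/144
S = 1/144
C² = P²·S² = 1/2 ; C = +0.707107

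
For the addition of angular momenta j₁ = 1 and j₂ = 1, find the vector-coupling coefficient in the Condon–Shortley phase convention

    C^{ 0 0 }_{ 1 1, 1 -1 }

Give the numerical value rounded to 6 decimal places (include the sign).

+0.577350  (= +√(1/3))

√[1·2!0!0!/3! · 2!0!0!2!0!0!] = √(4/3)
  +(−1)^0/∏(0,2,0,0,0,0)! = 1/2  (running 1/2)
⟨..|..⟩ = √(4/3)·(1/2) = +0.577350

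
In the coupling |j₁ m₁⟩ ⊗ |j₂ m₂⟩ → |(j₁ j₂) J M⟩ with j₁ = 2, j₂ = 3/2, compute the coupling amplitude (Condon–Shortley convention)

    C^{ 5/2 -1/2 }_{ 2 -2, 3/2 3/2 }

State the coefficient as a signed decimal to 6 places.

√[6·1!3!2!/7! · 0!4!3!0!2!3!] = √(864/35)
  +(−1)^1/∏(1,0,3,2,0,0)! = -1/12  (running -1/12)
⟨..|..⟩ = √(864/35)·(-1/12) = -0.414039

−√(6/35) = -0.414039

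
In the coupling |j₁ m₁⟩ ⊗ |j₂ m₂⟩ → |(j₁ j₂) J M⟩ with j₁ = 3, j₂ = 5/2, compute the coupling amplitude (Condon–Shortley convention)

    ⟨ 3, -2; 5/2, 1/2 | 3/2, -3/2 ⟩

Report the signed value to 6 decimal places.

j₁+j₂−J=4  J+j₁−j₂=2  J−j₁+j₂=1  j₁+j₂+J+1=8
(j₁±m₁, j₂±m₂, J±M) = (1,5,3,2,0,3)
P² = 288/7
sum k=3..3:
  [3] −1/12 = -1/12
S = -1/12
C² = P²·S² = 2/7 ; C = -0.534522

−√(2/7) = -0.534522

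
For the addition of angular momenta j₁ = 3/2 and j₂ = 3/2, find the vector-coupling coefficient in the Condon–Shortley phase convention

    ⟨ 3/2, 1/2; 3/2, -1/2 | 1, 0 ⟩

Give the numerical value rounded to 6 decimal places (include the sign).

triangle: 2!×1!×1!/5! = 2/120
(j±m)!: 2!×1!×1!×2!×1!×1! = 4
prefactor² = (2J+1)×Δ×N² = 1/5
  k=0: +1/(0!×2!×1!×1!×0!×0!) = 1/2
  k=1: −1/(1!×1!×0!×0!×1!×1!) = -1
Σ = -1/2  ⇒  CG² = 1/5×(-1/2)² = 1/20
CG = −√(1/20) = -0.223607

-0.223607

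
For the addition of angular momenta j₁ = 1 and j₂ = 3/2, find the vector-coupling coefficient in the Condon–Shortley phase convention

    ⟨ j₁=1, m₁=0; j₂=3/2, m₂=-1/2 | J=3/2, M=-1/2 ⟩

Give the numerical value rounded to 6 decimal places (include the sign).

+√(1/15) = +0.258199

j₁+j₂−J=1  J+j₁−j₂=1  J−j₁+j₂=2  j₁+j₂+J+1=5
(j₁±m₁, j₂±m₂, J±M) = (1,1,1,2,1,2)
P² = 4/15
sum k=0..1:
  [0] +1/1 = 1
  [1] −1/2 = -1/2
S = 1/2
C² = P²·S² = 1/15 ; C = +0.258199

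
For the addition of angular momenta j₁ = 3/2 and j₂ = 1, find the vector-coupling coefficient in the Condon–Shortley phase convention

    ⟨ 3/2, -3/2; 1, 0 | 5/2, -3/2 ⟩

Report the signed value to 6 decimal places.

+√(2/5) ≈ +0.632456

j₁+j₂−J=0  J+j₁−j₂=3  J−j₁+j₂=2  j₁+j₂+J+1=6
(j₁±m₁, j₂±m₂, J±M) = (0,3,1,1,1,4)
P² = 72/5
sum k=0..0:
  [0] +1/6 = 1/6
S = 1/6
C² = P²·S² = 2/5 ; C = +0.632456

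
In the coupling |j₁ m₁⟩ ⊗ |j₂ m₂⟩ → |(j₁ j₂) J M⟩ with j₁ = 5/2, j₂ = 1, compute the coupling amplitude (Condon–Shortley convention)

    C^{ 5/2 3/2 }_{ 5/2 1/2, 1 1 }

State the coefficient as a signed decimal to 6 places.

−√(16/35) = -0.676123

j₁+j₂−J=1  J+j₁−j₂=4  J−j₁+j₂=1  j₁+j₂+J+1=7
(j₁±m₁, j₂±m₂, J±M) = (3,2,2,0,4,1)
P² = 576/35
sum k=1..1:
  [1] −1/6 = -1/6
S = -1/6
C² = P²·S² = 16/35 ; C = -0.676123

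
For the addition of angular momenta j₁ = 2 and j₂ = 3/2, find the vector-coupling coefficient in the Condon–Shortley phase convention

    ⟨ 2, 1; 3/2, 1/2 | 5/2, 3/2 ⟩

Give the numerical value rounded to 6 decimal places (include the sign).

+√(1/35) = +0.169031

√[6·1!3!2!/7! · 3!1!2!1!4!1!] = √(144/35)
  +(−1)^0/∏(0,1,1,2,2,0)! = 1/4  (running 1/4)
  +(−1)^1/∏(1,0,0,1,3,1)! = -1/6  (running 1/12)
⟨..|..⟩ = √(144/35)·(1/12) = +0.169031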